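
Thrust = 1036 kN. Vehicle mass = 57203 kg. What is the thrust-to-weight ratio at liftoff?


TWR = 1036000 / (57203 * 9.81) = 1.85

1.85


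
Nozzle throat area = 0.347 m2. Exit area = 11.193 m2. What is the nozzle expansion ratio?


AR = 11.193 / 0.347 = 32.3

32.3


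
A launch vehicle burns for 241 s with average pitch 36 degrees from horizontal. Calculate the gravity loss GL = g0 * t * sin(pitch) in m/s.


GL = 9.81 * 241 * sin(36 deg) = 1390 m/s

1390 m/s


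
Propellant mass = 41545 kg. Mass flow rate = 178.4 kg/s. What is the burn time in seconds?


tb = 41545 / 178.4 = 232.9 s

232.9 s


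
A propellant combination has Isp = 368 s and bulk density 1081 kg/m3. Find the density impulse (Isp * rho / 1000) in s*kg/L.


rho*Isp = 368 * 1081 / 1000 = 398 s*kg/L

398 s*kg/L


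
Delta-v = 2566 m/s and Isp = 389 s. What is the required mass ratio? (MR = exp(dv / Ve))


Ve = 389 * 9.81 = 3816.09 m/s
MR = exp(2566 / 3816.09) = 1.959

1.959


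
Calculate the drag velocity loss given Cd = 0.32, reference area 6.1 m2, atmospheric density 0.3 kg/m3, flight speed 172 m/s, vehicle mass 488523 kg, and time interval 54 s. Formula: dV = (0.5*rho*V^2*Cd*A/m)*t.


D = 0.5 * 0.3 * 172^2 * 0.32 * 6.1 = 8662.2 N
a = 8662.2 / 488523 = 0.0177 m/s2
dV = 0.0177 * 54 = 1.0 m/s

1.0 m/s


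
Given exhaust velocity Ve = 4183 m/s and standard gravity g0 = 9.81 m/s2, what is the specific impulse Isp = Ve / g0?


Isp = Ve / g0 = 4183 / 9.81 = 426.4 s

426.4 s


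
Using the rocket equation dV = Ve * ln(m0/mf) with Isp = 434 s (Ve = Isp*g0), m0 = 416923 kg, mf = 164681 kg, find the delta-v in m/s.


Ve = 434 * 9.81 = 4257.54 m/s
dV = 4257.54 * ln(416923/164681) = 3955 m/s

3955 m/s


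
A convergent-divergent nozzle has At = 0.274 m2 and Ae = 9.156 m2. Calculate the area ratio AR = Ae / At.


AR = 9.156 / 0.274 = 33.4

33.4


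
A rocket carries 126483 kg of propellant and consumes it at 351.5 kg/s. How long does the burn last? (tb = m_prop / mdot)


tb = 126483 / 351.5 = 359.8 s

359.8 s


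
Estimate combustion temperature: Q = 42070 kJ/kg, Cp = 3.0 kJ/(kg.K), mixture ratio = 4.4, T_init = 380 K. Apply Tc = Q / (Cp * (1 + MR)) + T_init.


Tc = 42070 / (3.0 * (1 + 4.4)) + 380 = 2977 K

2977 K


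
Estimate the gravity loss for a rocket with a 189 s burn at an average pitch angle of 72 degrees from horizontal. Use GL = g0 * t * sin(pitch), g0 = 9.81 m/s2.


GL = 9.81 * 189 * sin(72 deg) = 1763 m/s

1763 m/s


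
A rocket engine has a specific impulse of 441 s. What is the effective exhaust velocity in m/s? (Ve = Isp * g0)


Ve = Isp * g0 = 441 * 9.81 = 4326.2 m/s

4326.2 m/s


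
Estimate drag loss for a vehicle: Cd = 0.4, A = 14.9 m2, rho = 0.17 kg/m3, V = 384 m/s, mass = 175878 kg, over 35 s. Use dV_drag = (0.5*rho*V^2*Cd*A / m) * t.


D = 0.5 * 0.17 * 384^2 * 0.4 * 14.9 = 74701.21 N
a = 74701.21 / 175878 = 0.4247 m/s2
dV = 0.4247 * 35 = 14.9 m/s

14.9 m/s


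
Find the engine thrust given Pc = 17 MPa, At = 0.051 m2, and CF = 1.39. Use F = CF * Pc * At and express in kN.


F = 1.39 * 17e6 * 0.051 = 1.2051e+06 N = 1205.1 kN

1205.1 kN


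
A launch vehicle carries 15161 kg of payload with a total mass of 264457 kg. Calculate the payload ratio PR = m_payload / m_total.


PR = 15161 / 264457 = 0.0573

0.0573


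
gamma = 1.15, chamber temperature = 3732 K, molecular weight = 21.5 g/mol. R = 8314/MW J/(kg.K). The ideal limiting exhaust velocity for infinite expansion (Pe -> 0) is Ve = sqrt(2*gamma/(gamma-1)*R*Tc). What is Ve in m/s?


R = 8314 / 21.5 = 386.7 J/(kg.K)
Ve = sqrt(2 * 1.15 / (1.15 - 1) * 386.7 * 3732) = 4704 m/s

4704 m/s


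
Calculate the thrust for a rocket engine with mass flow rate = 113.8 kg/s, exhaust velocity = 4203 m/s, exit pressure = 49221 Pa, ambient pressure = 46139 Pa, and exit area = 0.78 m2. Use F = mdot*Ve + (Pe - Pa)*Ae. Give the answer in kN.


F = 113.8 * 4203 + (49221 - 46139) * 0.78 = 480705.0 N = 480.7 kN

480.7 kN


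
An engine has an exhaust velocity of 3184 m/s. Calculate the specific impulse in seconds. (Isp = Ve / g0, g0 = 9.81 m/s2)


Isp = Ve / g0 = 3184 / 9.81 = 324.6 s

324.6 s


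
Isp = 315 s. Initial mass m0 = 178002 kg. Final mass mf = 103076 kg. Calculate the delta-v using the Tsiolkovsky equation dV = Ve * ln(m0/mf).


Ve = 315 * 9.81 = 3090.15 m/s
dV = 3090.15 * ln(178002/103076) = 1688 m/s

1688 m/s


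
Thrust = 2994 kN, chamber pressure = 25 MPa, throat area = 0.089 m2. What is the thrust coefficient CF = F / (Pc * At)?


CF = 2994000 / (25e6 * 0.089) = 1.35

1.35


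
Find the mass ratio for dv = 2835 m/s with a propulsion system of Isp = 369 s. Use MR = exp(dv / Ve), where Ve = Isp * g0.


Ve = 369 * 9.81 = 3619.89 m/s
MR = exp(2835 / 3619.89) = 2.188

2.188


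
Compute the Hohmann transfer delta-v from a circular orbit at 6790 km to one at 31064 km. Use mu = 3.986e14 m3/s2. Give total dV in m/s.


V1 = sqrt(mu/r1) = 7661.85 m/s
dV1 = V1*(sqrt(2*r2/(r1+r2)) - 1) = 2153.85 m/s
V2 = sqrt(mu/r2) = 3582.12 m/s
dV2 = V2*(1 - sqrt(2*r1/(r1+r2))) = 1436.59 m/s
Total dV = 3590 m/s

3590 m/s


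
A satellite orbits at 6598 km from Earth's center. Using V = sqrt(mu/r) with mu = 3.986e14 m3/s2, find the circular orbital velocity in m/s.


V = sqrt(3.986e14 / 6598000) = 7773 m/s

7773 m/s


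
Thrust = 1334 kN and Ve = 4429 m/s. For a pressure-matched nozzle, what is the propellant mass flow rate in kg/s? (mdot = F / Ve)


mdot = F / Ve = 1334000 / 4429 = 301.2 kg/s

301.2 kg/s


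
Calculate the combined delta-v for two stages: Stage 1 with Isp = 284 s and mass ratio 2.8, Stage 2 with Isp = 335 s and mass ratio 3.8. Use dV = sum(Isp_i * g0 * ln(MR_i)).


dV1 = 284 * 9.81 * ln(2.8) = 2868.6 m/s
dV2 = 335 * 9.81 * ln(3.8) = 4387.3 m/s
Total dV = 2868.6 + 4387.3 = 7255.9 m/s ~ 7256 m/s

7256 m/s


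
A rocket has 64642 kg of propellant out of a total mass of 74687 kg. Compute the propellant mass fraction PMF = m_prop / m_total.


PMF = 64642 / 74687 = 0.866

0.866


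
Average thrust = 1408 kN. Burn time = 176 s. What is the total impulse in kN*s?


It = 1408 * 176 = 247808 kN*s

247808 kN*s


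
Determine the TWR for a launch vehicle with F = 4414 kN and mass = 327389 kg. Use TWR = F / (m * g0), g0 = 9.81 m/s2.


TWR = 4414000 / (327389 * 9.81) = 1.37

1.37


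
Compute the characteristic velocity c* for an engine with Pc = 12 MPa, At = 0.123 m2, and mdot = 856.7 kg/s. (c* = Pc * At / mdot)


c* = 12e6 * 0.123 / 856.7 = 1723 m/s

1723 m/s


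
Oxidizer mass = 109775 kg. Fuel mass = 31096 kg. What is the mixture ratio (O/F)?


MR = 109775 / 31096 = 3.53

3.53


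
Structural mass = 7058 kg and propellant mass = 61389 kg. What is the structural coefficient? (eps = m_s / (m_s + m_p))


eps = 7058 / (7058 + 61389) = 0.1031

0.1031


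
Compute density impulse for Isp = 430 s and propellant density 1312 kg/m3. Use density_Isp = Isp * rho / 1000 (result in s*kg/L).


rho*Isp = 430 * 1312 / 1000 = 564 s*kg/L

564 s*kg/L


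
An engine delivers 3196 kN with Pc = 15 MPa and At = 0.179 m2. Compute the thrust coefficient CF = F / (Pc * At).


CF = 3196000 / (15e6 * 0.179) = 1.19

1.19


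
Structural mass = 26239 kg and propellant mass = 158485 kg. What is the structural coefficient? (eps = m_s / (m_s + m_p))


eps = 26239 / (26239 + 158485) = 0.142

0.142


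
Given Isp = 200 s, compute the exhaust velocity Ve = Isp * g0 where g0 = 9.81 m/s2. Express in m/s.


Ve = Isp * g0 = 200 * 9.81 = 1962.0 m/s

1962.0 m/s


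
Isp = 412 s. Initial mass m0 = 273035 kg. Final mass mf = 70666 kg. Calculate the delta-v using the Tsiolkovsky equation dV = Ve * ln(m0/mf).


Ve = 412 * 9.81 = 4041.72 m/s
dV = 4041.72 * ln(273035/70666) = 5463 m/s

5463 m/s


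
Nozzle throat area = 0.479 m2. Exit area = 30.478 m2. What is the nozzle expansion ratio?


AR = 30.478 / 0.479 = 63.6

63.6


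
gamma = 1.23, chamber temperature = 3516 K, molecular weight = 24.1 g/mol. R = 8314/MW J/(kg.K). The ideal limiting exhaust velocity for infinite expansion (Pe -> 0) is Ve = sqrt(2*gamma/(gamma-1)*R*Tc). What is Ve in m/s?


R = 8314 / 24.1 = 344.98 J/(kg.K)
Ve = sqrt(2 * 1.23 / (1.23 - 1) * 344.98 * 3516) = 3602 m/s

3602 m/s


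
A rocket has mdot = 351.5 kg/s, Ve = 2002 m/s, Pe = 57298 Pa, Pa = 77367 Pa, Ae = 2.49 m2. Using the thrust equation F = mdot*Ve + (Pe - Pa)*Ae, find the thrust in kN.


F = 351.5 * 2002 + (57298 - 77367) * 2.49 = 653731.0 N = 653.7 kN

653.7 kN


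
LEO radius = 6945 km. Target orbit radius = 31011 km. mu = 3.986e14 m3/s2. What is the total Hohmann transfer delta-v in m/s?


V1 = sqrt(mu/r1) = 7575.87 m/s
dV1 = V1*(sqrt(2*r2/(r1+r2)) - 1) = 2108.36 m/s
V2 = sqrt(mu/r2) = 3585.18 m/s
dV2 = V2*(1 - sqrt(2*r1/(r1+r2))) = 1416.37 m/s
Total dV = 3525 m/s

3525 m/s


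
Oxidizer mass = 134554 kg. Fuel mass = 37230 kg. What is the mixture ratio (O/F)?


MR = 134554 / 37230 = 3.61

3.61


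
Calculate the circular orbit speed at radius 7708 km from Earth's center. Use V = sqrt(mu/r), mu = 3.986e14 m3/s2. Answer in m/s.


V = sqrt(3.986e14 / 7708000) = 7191 m/s

7191 m/s


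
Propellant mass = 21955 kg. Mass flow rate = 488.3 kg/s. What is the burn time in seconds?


tb = 21955 / 488.3 = 45.0 s

45.0 s


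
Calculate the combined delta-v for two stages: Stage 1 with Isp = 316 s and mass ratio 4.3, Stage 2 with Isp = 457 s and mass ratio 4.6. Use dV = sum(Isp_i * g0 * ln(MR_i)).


dV1 = 316 * 9.81 * ln(4.3) = 4521.6 m/s
dV2 = 457 * 9.81 * ln(4.6) = 6841.6 m/s
Total dV = 4521.6 + 6841.6 = 11363.2 m/s ~ 11363 m/s

11363 m/s


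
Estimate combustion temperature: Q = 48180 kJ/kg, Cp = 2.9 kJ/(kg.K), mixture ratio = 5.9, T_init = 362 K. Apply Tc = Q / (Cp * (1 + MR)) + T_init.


Tc = 48180 / (2.9 * (1 + 5.9)) + 362 = 2770 K

2770 K


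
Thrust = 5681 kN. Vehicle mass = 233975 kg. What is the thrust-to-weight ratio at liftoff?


TWR = 5681000 / (233975 * 9.81) = 2.48

2.48


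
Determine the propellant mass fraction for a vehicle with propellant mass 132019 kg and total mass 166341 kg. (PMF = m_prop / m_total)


PMF = 132019 / 166341 = 0.794

0.794


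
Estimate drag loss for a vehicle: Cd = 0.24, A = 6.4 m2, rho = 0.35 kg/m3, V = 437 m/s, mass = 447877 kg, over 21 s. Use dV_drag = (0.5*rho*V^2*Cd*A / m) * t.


D = 0.5 * 0.35 * 437^2 * 0.24 * 6.4 = 51332.47 N
a = 51332.47 / 447877 = 0.1146 m/s2
dV = 0.1146 * 21 = 2.4 m/s

2.4 m/s


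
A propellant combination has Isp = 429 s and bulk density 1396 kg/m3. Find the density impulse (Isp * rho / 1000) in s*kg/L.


rho*Isp = 429 * 1396 / 1000 = 599 s*kg/L

599 s*kg/L


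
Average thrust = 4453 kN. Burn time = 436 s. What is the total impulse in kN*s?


It = 4453 * 436 = 1941508 kN*s

1941508 kN*s


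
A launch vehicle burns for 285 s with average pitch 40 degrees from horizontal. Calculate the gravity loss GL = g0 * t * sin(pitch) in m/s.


GL = 9.81 * 285 * sin(40 deg) = 1797 m/s

1797 m/s


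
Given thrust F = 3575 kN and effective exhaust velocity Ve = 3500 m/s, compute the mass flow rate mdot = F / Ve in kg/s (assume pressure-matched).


mdot = F / Ve = 3575000 / 3500 = 1021.4 kg/s

1021.4 kg/s


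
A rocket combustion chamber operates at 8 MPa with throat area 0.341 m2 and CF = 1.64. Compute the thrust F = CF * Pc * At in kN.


F = 1.64 * 8e6 * 0.341 = 4.4739e+06 N = 4473.9 kN

4473.9 kN


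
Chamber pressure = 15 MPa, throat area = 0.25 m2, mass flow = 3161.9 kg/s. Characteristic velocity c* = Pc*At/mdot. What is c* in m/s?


c* = 15e6 * 0.25 / 3161.9 = 1186 m/s

1186 m/s


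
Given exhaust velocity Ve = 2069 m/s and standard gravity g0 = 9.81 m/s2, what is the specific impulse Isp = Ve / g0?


Isp = Ve / g0 = 2069 / 9.81 = 210.9 s

210.9 s


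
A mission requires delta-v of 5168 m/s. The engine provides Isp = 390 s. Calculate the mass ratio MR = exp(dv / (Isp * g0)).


Ve = 390 * 9.81 = 3825.9 m/s
MR = exp(5168 / 3825.9) = 3.86

3.86


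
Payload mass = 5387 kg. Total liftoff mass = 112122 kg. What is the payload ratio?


PR = 5387 / 112122 = 0.048

0.048


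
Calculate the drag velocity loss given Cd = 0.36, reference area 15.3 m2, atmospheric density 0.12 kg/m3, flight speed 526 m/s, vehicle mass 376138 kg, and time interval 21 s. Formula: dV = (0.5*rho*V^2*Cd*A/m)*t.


D = 0.5 * 0.12 * 526^2 * 0.36 * 15.3 = 91435.88 N
a = 91435.88 / 376138 = 0.2431 m/s2
dV = 0.2431 * 21 = 5.1 m/s

5.1 m/s


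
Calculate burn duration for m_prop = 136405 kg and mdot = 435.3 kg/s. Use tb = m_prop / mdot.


tb = 136405 / 435.3 = 313.4 s

313.4 s


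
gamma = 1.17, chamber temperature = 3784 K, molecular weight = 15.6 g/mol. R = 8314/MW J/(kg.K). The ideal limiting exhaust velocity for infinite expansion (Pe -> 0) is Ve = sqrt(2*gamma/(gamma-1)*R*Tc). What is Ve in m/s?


R = 8314 / 15.6 = 532.95 J/(kg.K)
Ve = sqrt(2 * 1.17 / (1.17 - 1) * 532.95 * 3784) = 5269 m/s

5269 m/s


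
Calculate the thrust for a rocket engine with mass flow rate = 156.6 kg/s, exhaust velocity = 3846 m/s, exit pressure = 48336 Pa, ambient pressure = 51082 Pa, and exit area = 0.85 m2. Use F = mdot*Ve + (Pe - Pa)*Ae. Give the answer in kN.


F = 156.6 * 3846 + (48336 - 51082) * 0.85 = 599950.0 N = 600.0 kN

600.0 kN


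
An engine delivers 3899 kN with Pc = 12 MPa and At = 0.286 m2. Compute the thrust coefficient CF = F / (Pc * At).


CF = 3899000 / (12e6 * 0.286) = 1.14

1.14


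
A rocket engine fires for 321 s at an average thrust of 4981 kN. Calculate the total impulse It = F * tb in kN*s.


It = 4981 * 321 = 1598901 kN*s

1598901 kN*s


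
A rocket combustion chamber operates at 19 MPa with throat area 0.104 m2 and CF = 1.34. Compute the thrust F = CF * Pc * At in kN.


F = 1.34 * 19e6 * 0.104 = 2.6478e+06 N = 2647.8 kN

2647.8 kN


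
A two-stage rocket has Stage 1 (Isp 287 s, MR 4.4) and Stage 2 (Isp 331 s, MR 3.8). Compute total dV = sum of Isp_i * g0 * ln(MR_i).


dV1 = 287 * 9.81 * ln(4.4) = 4171.4 m/s
dV2 = 331 * 9.81 * ln(3.8) = 4334.9 m/s
Total dV = 4171.4 + 4334.9 = 8506.3 m/s ~ 8506 m/s

8506 m/s


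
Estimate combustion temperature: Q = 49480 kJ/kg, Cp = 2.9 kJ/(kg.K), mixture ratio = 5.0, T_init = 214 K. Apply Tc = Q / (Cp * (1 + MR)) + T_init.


Tc = 49480 / (2.9 * (1 + 5.0)) + 214 = 3058 K

3058 K


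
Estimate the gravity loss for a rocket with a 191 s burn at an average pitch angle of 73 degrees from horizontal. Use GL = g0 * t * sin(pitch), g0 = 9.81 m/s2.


GL = 9.81 * 191 * sin(73 deg) = 1792 m/s

1792 m/s


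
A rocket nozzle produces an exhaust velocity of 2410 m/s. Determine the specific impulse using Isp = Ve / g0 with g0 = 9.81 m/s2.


Isp = Ve / g0 = 2410 / 9.81 = 245.7 s

245.7 s


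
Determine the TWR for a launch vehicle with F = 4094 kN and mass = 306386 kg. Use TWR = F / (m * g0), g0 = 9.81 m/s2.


TWR = 4094000 / (306386 * 9.81) = 1.36

1.36


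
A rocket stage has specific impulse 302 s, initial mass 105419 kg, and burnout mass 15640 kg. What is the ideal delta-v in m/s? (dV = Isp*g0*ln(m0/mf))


Ve = 302 * 9.81 = 2962.62 m/s
dV = 2962.62 * ln(105419/15640) = 5653 m/s

5653 m/s


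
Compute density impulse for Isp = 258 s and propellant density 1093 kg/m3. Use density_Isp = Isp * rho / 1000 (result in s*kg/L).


rho*Isp = 258 * 1093 / 1000 = 282 s*kg/L

282 s*kg/L


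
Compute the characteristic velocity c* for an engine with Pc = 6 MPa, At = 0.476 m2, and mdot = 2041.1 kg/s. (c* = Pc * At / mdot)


c* = 6e6 * 0.476 / 2041.1 = 1399 m/s

1399 m/s


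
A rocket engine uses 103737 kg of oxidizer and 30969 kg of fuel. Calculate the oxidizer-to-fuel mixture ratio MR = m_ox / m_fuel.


MR = 103737 / 30969 = 3.35

3.35


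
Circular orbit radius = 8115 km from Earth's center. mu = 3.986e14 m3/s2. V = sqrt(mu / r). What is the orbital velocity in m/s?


V = sqrt(3.986e14 / 8115000) = 7008 m/s

7008 m/s


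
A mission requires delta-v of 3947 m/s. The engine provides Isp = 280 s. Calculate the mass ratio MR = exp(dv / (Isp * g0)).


Ve = 280 * 9.81 = 2746.8 m/s
MR = exp(3947 / 2746.8) = 4.208

4.208


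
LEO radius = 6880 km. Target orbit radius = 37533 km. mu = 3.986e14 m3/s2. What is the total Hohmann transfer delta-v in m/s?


V1 = sqrt(mu/r1) = 7611.57 m/s
dV1 = V1*(sqrt(2*r2/(r1+r2)) - 1) = 2284.0 m/s
V2 = sqrt(mu/r2) = 3258.83 m/s
dV2 = V2*(1 - sqrt(2*r1/(r1+r2))) = 1444.92 m/s
Total dV = 3729 m/s

3729 m/s


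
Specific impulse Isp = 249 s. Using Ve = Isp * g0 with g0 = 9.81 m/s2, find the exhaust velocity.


Ve = Isp * g0 = 249 * 9.81 = 2442.7 m/s

2442.7 m/s


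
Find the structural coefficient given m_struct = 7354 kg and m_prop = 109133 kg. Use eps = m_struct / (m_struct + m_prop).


eps = 7354 / (7354 + 109133) = 0.0631

0.0631


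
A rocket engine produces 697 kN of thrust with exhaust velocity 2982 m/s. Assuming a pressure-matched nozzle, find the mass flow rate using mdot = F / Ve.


mdot = F / Ve = 697000 / 2982 = 233.7 kg/s

233.7 kg/s


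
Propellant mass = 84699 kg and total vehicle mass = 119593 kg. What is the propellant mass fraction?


PMF = 84699 / 119593 = 0.708

0.708


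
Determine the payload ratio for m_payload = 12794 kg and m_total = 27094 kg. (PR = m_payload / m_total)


PR = 12794 / 27094 = 0.4722

0.4722


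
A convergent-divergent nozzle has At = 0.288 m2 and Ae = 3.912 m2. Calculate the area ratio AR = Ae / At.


AR = 3.912 / 0.288 = 13.6

13.6


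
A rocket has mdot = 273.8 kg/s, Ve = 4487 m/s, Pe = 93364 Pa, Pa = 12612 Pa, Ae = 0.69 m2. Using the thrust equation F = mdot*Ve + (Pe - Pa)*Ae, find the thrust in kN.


F = 273.8 * 4487 + (93364 - 12612) * 0.69 = 1.2843e+06 N = 1284.3 kN

1284.3 kN


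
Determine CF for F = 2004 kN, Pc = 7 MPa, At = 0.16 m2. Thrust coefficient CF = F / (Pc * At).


CF = 2004000 / (7e6 * 0.16) = 1.79

1.79


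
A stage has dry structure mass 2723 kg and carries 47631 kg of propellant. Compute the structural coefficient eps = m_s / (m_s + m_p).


eps = 2723 / (2723 + 47631) = 0.0541

0.0541


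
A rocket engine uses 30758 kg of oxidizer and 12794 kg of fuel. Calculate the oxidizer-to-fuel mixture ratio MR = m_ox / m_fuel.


MR = 30758 / 12794 = 2.4

2.4


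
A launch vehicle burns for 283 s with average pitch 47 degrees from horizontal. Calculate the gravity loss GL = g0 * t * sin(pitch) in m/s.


GL = 9.81 * 283 * sin(47 deg) = 2030 m/s

2030 m/s


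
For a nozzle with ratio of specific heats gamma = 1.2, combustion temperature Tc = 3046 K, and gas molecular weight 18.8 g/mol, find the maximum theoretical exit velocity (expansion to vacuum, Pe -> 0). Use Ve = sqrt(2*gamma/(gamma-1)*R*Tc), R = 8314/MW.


R = 8314 / 18.8 = 442.23 J/(kg.K)
Ve = sqrt(2 * 1.2 / (1.2 - 1) * 442.23 * 3046) = 4021 m/s

4021 m/s


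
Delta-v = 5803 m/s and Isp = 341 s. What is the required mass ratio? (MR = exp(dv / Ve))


Ve = 341 * 9.81 = 3345.21 m/s
MR = exp(5803 / 3345.21) = 5.667

5.667


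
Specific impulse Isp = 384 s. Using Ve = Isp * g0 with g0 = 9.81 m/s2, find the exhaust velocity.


Ve = Isp * g0 = 384 * 9.81 = 3767.0 m/s

3767.0 m/s


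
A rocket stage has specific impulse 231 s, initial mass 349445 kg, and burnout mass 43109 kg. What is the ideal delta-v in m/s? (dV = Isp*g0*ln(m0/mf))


Ve = 231 * 9.81 = 2266.11 m/s
dV = 2266.11 * ln(349445/43109) = 4742 m/s

4742 m/s


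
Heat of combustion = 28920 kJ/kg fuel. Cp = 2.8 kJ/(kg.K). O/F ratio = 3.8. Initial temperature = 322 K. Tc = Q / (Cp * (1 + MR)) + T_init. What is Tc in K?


Tc = 28920 / (2.8 * (1 + 3.8)) + 322 = 2474 K

2474 K


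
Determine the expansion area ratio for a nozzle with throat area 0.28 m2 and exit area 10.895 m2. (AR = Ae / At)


AR = 10.895 / 0.28 = 38.9

38.9


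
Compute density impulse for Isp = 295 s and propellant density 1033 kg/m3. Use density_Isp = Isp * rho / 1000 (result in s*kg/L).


rho*Isp = 295 * 1033 / 1000 = 305 s*kg/L

305 s*kg/L


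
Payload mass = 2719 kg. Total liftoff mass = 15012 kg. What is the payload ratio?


PR = 2719 / 15012 = 0.1811

0.1811


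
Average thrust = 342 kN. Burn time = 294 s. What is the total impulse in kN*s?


It = 342 * 294 = 100548 kN*s

100548 kN*s


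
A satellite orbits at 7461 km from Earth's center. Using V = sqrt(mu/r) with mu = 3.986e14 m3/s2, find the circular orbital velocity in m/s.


V = sqrt(3.986e14 / 7461000) = 7309 m/s

7309 m/s


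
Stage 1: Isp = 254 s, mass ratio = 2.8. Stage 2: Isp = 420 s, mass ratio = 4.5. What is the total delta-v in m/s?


dV1 = 254 * 9.81 * ln(2.8) = 2565.5 m/s
dV2 = 420 * 9.81 * ln(4.5) = 6197.1 m/s
Total dV = 2565.5 + 6197.1 = 8762.6 m/s ~ 8763 m/s

8763 m/s


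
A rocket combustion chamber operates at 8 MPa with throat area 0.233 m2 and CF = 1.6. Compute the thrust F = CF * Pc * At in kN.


F = 1.6 * 8e6 * 0.233 = 2.9824e+06 N = 2982.4 kN

2982.4 kN


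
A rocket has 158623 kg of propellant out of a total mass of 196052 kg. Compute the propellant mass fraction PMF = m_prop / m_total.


PMF = 158623 / 196052 = 0.809

0.809


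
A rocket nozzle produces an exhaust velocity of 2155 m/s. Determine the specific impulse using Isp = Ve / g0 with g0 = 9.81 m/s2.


Isp = Ve / g0 = 2155 / 9.81 = 219.7 s

219.7 s


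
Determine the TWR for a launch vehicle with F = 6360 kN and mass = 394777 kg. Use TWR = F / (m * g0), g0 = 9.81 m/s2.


TWR = 6360000 / (394777 * 9.81) = 1.64

1.64


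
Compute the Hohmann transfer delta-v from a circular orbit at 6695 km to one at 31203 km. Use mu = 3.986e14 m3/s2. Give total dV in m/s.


V1 = sqrt(mu/r1) = 7716.02 m/s
dV1 = V1*(sqrt(2*r2/(r1+r2)) - 1) = 2185.42 m/s
V2 = sqrt(mu/r2) = 3574.13 m/s
dV2 = V2*(1 - sqrt(2*r1/(r1+r2))) = 1449.65 m/s
Total dV = 3635 m/s

3635 m/s


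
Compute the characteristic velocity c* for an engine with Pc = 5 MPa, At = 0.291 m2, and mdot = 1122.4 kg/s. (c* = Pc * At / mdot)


c* = 5e6 * 0.291 / 1122.4 = 1296 m/s

1296 m/s


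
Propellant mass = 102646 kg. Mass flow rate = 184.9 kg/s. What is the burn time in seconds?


tb = 102646 / 184.9 = 555.1 s

555.1 s


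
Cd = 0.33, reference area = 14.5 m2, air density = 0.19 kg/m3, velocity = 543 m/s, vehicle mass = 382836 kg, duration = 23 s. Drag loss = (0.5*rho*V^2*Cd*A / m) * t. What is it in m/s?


D = 0.5 * 0.19 * 543^2 * 0.33 * 14.5 = 134030.98 N
a = 134030.98 / 382836 = 0.3501 m/s2
dV = 0.3501 * 23 = 8.1 m/s

8.1 m/s


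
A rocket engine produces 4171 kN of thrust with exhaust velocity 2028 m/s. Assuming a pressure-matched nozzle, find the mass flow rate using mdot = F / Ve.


mdot = F / Ve = 4171000 / 2028 = 2056.7 kg/s

2056.7 kg/s


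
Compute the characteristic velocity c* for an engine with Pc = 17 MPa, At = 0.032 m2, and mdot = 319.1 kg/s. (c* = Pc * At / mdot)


c* = 17e6 * 0.032 / 319.1 = 1705 m/s

1705 m/s


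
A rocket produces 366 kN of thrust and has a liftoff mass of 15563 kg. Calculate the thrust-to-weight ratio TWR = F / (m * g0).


TWR = 366000 / (15563 * 9.81) = 2.4

2.4


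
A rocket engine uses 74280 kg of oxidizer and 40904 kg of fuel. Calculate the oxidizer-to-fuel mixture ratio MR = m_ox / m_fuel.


MR = 74280 / 40904 = 1.82

1.82


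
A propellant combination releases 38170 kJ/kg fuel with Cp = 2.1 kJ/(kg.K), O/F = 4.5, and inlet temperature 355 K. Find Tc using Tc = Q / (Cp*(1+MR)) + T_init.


Tc = 38170 / (2.1 * (1 + 4.5)) + 355 = 3660 K

3660 K


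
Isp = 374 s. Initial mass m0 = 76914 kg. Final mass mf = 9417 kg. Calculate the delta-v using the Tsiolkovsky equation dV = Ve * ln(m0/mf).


Ve = 374 * 9.81 = 3668.94 m/s
dV = 3668.94 * ln(76914/9417) = 7705 m/s

7705 m/s


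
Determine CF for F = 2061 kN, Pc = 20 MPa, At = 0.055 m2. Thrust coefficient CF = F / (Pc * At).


CF = 2061000 / (20e6 * 0.055) = 1.87

1.87


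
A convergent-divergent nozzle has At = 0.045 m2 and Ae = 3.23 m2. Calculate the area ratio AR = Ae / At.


AR = 3.23 / 0.045 = 71.8

71.8


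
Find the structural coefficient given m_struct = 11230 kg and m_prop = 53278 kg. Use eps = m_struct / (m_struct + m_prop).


eps = 11230 / (11230 + 53278) = 0.1741

0.1741


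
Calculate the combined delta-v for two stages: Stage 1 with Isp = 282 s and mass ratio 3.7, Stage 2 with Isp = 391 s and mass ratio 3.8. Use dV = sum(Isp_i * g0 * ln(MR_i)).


dV1 = 282 * 9.81 * ln(3.7) = 3619.4 m/s
dV2 = 391 * 9.81 * ln(3.8) = 5120.7 m/s
Total dV = 3619.4 + 5120.7 = 8740.1 m/s ~ 8740 m/s

8740 m/s


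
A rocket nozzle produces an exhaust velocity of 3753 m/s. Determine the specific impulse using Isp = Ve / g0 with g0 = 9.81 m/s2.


Isp = Ve / g0 = 3753 / 9.81 = 382.6 s

382.6 s


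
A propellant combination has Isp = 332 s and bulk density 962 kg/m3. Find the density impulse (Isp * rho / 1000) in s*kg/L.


rho*Isp = 332 * 962 / 1000 = 319 s*kg/L

319 s*kg/L


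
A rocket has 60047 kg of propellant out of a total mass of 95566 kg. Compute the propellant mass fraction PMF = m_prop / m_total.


PMF = 60047 / 95566 = 0.628

0.628


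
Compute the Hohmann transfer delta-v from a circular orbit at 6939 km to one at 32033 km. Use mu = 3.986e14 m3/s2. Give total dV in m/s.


V1 = sqrt(mu/r1) = 7579.14 m/s
dV1 = V1*(sqrt(2*r2/(r1+r2)) - 1) = 2138.42 m/s
V2 = sqrt(mu/r2) = 3527.52 m/s
dV2 = V2*(1 - sqrt(2*r1/(r1+r2))) = 1422.5 m/s
Total dV = 3561 m/s

3561 m/s


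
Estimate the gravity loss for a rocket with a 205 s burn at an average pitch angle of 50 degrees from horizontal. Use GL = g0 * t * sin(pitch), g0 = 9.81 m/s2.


GL = 9.81 * 205 * sin(50 deg) = 1541 m/s

1541 m/s


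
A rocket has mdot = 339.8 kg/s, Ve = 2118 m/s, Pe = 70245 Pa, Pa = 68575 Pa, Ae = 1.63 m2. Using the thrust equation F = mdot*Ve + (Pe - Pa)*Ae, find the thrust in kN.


F = 339.8 * 2118 + (70245 - 68575) * 1.63 = 722418.0 N = 722.4 kN

722.4 kN


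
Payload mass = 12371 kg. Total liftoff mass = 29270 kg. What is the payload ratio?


PR = 12371 / 29270 = 0.4227

0.4227


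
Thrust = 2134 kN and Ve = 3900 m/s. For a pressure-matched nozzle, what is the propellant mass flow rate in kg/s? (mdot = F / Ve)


mdot = F / Ve = 2134000 / 3900 = 547.2 kg/s

547.2 kg/s


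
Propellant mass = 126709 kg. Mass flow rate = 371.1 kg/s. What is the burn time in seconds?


tb = 126709 / 371.1 = 341.4 s

341.4 s


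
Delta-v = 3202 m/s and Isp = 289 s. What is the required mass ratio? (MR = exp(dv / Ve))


Ve = 289 * 9.81 = 2835.09 m/s
MR = exp(3202 / 2835.09) = 3.094

3.094


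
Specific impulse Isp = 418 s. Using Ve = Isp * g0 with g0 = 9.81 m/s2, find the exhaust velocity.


Ve = Isp * g0 = 418 * 9.81 = 4100.6 m/s

4100.6 m/s


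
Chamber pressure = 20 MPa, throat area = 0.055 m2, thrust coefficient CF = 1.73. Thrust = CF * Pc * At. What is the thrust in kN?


F = 1.73 * 20e6 * 0.055 = 1.9030e+06 N = 1903.0 kN

1903.0 kN


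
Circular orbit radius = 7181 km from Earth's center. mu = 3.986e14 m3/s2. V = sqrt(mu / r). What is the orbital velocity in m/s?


V = sqrt(3.986e14 / 7181000) = 7450 m/s

7450 m/s


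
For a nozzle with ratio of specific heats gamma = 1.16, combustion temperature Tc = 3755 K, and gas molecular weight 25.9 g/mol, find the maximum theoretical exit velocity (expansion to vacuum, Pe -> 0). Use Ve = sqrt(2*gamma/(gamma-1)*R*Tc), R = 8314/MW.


R = 8314 / 25.9 = 321.0 J/(kg.K)
Ve = sqrt(2 * 1.16 / (1.16 - 1) * 321.0 * 3755) = 4181 m/s

4181 m/s


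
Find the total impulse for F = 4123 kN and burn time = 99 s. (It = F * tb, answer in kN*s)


It = 4123 * 99 = 408177 kN*s

408177 kN*s


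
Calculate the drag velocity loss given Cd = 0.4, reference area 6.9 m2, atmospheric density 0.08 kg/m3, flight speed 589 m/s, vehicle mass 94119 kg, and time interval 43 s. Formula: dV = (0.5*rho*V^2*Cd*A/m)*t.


D = 0.5 * 0.08 * 589^2 * 0.4 * 6.9 = 38300.08 N
a = 38300.08 / 94119 = 0.4069 m/s2
dV = 0.4069 * 43 = 17.5 m/s

17.5 m/s


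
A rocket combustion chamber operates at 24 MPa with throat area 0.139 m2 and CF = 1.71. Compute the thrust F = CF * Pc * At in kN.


F = 1.71 * 24e6 * 0.139 = 5.7046e+06 N = 5704.6 kN

5704.6 kN


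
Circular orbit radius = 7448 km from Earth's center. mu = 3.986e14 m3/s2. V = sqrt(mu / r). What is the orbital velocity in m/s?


V = sqrt(3.986e14 / 7448000) = 7316 m/s

7316 m/s


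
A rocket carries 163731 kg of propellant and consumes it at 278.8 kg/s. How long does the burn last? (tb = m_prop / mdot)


tb = 163731 / 278.8 = 587.3 s

587.3 s


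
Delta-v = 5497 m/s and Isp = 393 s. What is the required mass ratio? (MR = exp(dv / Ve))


Ve = 393 * 9.81 = 3855.33 m/s
MR = exp(5497 / 3855.33) = 4.161

4.161


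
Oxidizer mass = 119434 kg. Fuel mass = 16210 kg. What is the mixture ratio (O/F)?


MR = 119434 / 16210 = 7.37

7.37


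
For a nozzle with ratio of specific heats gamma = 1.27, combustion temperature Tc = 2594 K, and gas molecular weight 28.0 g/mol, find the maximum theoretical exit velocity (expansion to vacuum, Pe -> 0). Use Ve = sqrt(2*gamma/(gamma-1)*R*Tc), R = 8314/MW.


R = 8314 / 28.0 = 296.93 J/(kg.K)
Ve = sqrt(2 * 1.27 / (1.27 - 1) * 296.93 * 2594) = 2692 m/s

2692 m/s


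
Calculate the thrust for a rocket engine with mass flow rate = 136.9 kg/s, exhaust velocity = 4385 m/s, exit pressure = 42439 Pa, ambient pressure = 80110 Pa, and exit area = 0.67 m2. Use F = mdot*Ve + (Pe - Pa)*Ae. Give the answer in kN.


F = 136.9 * 4385 + (42439 - 80110) * 0.67 = 575067.0 N = 575.1 kN

575.1 kN


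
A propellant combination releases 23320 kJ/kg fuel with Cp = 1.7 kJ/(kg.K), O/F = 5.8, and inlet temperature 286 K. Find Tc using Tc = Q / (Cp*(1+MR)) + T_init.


Tc = 23320 / (1.7 * (1 + 5.8)) + 286 = 2303 K

2303 K


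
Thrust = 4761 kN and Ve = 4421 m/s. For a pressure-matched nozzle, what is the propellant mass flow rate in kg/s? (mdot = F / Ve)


mdot = F / Ve = 4761000 / 4421 = 1076.9 kg/s

1076.9 kg/s


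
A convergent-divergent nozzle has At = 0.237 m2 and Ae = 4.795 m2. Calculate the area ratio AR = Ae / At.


AR = 4.795 / 0.237 = 20.2

20.2


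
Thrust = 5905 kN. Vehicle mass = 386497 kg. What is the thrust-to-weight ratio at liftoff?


TWR = 5905000 / (386497 * 9.81) = 1.56

1.56


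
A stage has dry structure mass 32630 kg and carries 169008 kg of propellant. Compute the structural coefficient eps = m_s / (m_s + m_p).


eps = 32630 / (32630 + 169008) = 0.1618

0.1618


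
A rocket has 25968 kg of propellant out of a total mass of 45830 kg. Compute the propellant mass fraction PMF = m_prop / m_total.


PMF = 25968 / 45830 = 0.567

0.567


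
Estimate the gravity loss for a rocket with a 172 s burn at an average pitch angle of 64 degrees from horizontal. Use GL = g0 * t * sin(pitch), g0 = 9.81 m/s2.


GL = 9.81 * 172 * sin(64 deg) = 1517 m/s

1517 m/s


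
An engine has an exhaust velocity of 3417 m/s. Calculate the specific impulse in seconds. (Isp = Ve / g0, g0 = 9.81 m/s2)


Isp = Ve / g0 = 3417 / 9.81 = 348.3 s

348.3 s


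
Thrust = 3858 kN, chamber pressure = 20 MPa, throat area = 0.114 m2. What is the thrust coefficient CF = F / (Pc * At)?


CF = 3858000 / (20e6 * 0.114) = 1.69

1.69


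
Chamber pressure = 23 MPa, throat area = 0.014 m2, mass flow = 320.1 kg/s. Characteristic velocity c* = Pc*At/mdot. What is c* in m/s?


c* = 23e6 * 0.014 / 320.1 = 1006 m/s

1006 m/s


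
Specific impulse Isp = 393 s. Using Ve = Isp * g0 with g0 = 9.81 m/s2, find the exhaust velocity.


Ve = Isp * g0 = 393 * 9.81 = 3855.3 m/s

3855.3 m/s


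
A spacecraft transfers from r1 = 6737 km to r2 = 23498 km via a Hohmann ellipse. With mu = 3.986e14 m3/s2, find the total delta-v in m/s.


V1 = sqrt(mu/r1) = 7691.93 m/s
dV1 = V1*(sqrt(2*r2/(r1+r2)) - 1) = 1897.9 m/s
V2 = sqrt(mu/r2) = 4118.63 m/s
dV2 = V2*(1 - sqrt(2*r1/(r1+r2))) = 1369.18 m/s
Total dV = 3267 m/s

3267 m/s


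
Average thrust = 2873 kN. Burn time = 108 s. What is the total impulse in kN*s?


It = 2873 * 108 = 310284 kN*s

310284 kN*s


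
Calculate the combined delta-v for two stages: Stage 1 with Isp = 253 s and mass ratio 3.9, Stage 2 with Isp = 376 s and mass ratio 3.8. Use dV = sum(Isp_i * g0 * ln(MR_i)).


dV1 = 253 * 9.81 * ln(3.9) = 3377.8 m/s
dV2 = 376 * 9.81 * ln(3.8) = 4924.2 m/s
Total dV = 3377.8 + 4924.2 = 8302.0 m/s ~ 8302 m/s

8302 m/s


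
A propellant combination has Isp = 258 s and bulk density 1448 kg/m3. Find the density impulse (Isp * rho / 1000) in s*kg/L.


rho*Isp = 258 * 1448 / 1000 = 374 s*kg/L

374 s*kg/L


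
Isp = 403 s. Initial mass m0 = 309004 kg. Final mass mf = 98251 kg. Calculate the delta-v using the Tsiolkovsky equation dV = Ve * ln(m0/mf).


Ve = 403 * 9.81 = 3953.43 m/s
dV = 3953.43 * ln(309004/98251) = 4530 m/s

4530 m/s


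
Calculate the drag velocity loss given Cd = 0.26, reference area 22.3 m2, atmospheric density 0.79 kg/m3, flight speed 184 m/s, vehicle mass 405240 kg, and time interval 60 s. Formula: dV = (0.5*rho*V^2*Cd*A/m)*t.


D = 0.5 * 0.79 * 184^2 * 0.26 * 22.3 = 77537.35 N
a = 77537.35 / 405240 = 0.1913 m/s2
dV = 0.1913 * 60 = 11.5 m/s

11.5 m/s


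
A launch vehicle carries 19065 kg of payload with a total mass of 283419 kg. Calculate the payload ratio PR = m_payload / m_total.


PR = 19065 / 283419 = 0.0673

0.0673


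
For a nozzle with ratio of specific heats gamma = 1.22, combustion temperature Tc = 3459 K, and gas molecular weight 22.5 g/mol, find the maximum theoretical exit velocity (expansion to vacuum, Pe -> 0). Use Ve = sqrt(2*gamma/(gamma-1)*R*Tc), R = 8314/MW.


R = 8314 / 22.5 = 369.51 J/(kg.K)
Ve = sqrt(2 * 1.22 / (1.22 - 1) * 369.51 * 3459) = 3765 m/s

3765 m/s


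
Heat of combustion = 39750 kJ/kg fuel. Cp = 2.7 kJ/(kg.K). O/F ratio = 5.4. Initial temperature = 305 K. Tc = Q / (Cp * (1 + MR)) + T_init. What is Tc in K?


Tc = 39750 / (2.7 * (1 + 5.4)) + 305 = 2605 K

2605 K


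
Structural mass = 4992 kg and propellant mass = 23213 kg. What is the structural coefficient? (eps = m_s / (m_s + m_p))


eps = 4992 / (4992 + 23213) = 0.177

0.177


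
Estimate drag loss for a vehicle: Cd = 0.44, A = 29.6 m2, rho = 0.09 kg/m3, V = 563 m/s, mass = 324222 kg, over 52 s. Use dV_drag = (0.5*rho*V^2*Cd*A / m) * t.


D = 0.5 * 0.09 * 563^2 * 0.44 * 29.6 = 185769.19 N
a = 185769.19 / 324222 = 0.573 m/s2
dV = 0.573 * 52 = 29.8 m/s

29.8 m/s


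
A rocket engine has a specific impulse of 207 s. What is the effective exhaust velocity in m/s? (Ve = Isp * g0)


Ve = Isp * g0 = 207 * 9.81 = 2030.7 m/s

2030.7 m/s


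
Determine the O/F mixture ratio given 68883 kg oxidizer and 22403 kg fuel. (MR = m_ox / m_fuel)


MR = 68883 / 22403 = 3.07

3.07


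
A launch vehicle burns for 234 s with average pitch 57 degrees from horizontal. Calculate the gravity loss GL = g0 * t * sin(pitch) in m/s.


GL = 9.81 * 234 * sin(57 deg) = 1925 m/s

1925 m/s


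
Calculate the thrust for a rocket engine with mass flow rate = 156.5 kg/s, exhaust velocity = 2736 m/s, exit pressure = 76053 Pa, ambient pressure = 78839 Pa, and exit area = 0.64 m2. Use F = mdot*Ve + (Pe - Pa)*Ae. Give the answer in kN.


F = 156.5 * 2736 + (76053 - 78839) * 0.64 = 426401.0 N = 426.4 kN

426.4 kN


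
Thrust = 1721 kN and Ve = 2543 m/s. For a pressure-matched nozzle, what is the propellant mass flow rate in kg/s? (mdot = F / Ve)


mdot = F / Ve = 1721000 / 2543 = 676.8 kg/s

676.8 kg/s


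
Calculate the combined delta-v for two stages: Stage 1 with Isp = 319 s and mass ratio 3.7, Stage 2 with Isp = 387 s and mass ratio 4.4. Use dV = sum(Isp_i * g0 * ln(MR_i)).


dV1 = 319 * 9.81 * ln(3.7) = 4094.3 m/s
dV2 = 387 * 9.81 * ln(4.4) = 5624.9 m/s
Total dV = 4094.3 + 5624.9 = 9719.2 m/s ~ 9719 m/s

9719 m/s


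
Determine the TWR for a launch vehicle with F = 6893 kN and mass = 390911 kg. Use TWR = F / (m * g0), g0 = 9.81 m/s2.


TWR = 6893000 / (390911 * 9.81) = 1.8

1.8


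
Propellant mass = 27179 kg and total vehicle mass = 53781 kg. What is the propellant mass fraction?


PMF = 27179 / 53781 = 0.505

0.505


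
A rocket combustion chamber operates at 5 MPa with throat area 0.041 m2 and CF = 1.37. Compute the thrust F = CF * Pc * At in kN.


F = 1.37 * 5e6 * 0.041 = 280850.0 N = 280.9 kN

280.9 kN


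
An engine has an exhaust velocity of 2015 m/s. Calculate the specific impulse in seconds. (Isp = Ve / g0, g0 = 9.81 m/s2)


Isp = Ve / g0 = 2015 / 9.81 = 205.4 s

205.4 s


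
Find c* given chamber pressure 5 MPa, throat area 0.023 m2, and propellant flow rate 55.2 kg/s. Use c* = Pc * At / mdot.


c* = 5e6 * 0.023 / 55.2 = 2083 m/s

2083 m/s


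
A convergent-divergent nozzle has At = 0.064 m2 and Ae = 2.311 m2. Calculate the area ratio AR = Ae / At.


AR = 2.311 / 0.064 = 36.1

36.1


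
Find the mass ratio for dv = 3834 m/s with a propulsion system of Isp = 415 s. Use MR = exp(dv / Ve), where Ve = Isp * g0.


Ve = 415 * 9.81 = 4071.15 m/s
MR = exp(3834 / 4071.15) = 2.564

2.564


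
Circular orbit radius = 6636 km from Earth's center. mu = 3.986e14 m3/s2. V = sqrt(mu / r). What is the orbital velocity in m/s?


V = sqrt(3.986e14 / 6636000) = 7750 m/s

7750 m/s


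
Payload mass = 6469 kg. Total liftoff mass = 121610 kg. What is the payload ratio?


PR = 6469 / 121610 = 0.0532

0.0532


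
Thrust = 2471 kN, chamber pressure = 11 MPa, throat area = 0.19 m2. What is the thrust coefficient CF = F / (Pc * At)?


CF = 2471000 / (11e6 * 0.19) = 1.18

1.18


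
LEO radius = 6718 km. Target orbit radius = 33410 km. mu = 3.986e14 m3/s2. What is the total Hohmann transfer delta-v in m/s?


V1 = sqrt(mu/r1) = 7702.8 m/s
dV1 = V1*(sqrt(2*r2/(r1+r2)) - 1) = 2237.01 m/s
V2 = sqrt(mu/r2) = 3454.06 m/s
dV2 = V2*(1 - sqrt(2*r1/(r1+r2))) = 1455.39 m/s
Total dV = 3692 m/s

3692 m/s


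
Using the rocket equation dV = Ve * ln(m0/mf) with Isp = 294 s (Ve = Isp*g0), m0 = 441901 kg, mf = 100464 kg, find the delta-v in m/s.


Ve = 294 * 9.81 = 2884.14 m/s
dV = 2884.14 * ln(441901/100464) = 4272 m/s

4272 m/s


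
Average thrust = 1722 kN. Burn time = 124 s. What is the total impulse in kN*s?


It = 1722 * 124 = 213528 kN*s

213528 kN*s


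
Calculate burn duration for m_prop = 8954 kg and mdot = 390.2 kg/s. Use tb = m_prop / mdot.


tb = 8954 / 390.2 = 22.9 s

22.9 s


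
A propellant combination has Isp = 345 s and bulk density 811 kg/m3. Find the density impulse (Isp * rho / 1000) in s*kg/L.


rho*Isp = 345 * 811 / 1000 = 280 s*kg/L

280 s*kg/L


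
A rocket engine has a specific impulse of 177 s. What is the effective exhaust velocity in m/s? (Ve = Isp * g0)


Ve = Isp * g0 = 177 * 9.81 = 1736.4 m/s

1736.4 m/s


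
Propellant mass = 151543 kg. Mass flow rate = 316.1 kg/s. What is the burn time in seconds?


tb = 151543 / 316.1 = 479.4 s

479.4 s


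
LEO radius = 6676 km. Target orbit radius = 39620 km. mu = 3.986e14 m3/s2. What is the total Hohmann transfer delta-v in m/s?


V1 = sqrt(mu/r1) = 7726.99 m/s
dV1 = V1*(sqrt(2*r2/(r1+r2)) - 1) = 2382.07 m/s
V2 = sqrt(mu/r2) = 3171.84 m/s
dV2 = V2*(1 - sqrt(2*r1/(r1+r2))) = 1468.46 m/s
Total dV = 3851 m/s

3851 m/s


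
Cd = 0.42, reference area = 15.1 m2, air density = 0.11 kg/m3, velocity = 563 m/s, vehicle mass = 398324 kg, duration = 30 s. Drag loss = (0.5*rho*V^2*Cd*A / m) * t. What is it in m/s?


D = 0.5 * 0.11 * 563^2 * 0.42 * 15.1 = 110561.96 N
a = 110561.96 / 398324 = 0.2776 m/s2
dV = 0.2776 * 30 = 8.3 m/s

8.3 m/s


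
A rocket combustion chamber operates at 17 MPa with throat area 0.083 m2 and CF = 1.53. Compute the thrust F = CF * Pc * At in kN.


F = 1.53 * 17e6 * 0.083 = 2.1588e+06 N = 2158.8 kN

2158.8 kN
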